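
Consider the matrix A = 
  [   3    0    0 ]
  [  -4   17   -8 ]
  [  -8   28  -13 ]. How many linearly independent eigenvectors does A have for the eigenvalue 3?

2

A − 3I = [[0, 0, 0], [-4, 14, -8], [-8, 28, -16]].
This matrix has rank 1, so its null space has dimension 3 − 1 = 2.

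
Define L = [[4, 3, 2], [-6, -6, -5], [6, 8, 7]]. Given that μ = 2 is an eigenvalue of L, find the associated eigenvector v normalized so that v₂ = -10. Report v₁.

5

L − 2I = [[2, 3, 2], [-6, -8, -5], [6, 8, 5]].
Solving (L − 2I)v = 0 gives the eigenspace spanned by (5, -10, 10).
With v₂ = -10, v = (5, -10, 10), so v₁ = 5.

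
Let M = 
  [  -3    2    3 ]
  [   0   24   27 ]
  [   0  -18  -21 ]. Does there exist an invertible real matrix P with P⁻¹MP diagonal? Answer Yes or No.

Characteristic polynomial: p(μ) = μ^3 - 27μ - 54 = (μ - 6)(μ + 3)^2.
μ = -3 has algebraic multiplicity 2; rank(M + 3I) = 2, so geometric multiplicity = 1.
Geometric multiplicity < algebraic multiplicity, so M is not diagonalizable.

No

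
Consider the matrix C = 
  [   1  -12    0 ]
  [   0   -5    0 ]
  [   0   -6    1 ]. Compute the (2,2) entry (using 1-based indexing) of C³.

-125

Characteristic polynomial: r^3 + 3r^2 - 9r + 5 = (r - 1)^2(r + 5), so the eigenvalues are -5, 1, 1.
r=-5: eigenvector (2, 1, 1).
r=1: eigenvector (1, 0, 0).
r=1: eigenvector (0, 0, 1).
P = [[2, 1, 0], [1, 0, 0], [1, 0, 1]], D = diag(-5, 1, 1), P⁻¹ = [[0, 1, 0], [1, -2, 0], [0, -1, 1]].
C³ = P·diag(-125, 1, 1)·P⁻¹ = [[1, -252, 0], [0, -125, 0], [0, -126, 1]].
The requested entry is -125.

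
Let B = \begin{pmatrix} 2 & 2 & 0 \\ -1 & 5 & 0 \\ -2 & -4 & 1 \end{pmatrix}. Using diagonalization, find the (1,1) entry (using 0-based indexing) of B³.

Characteristic polynomial: r^3 - 8r^2 + 19r - 12 = (r - 4)(r - 3)(r - 1), so the eigenvalues are 1, 3, 4.
r=4: eigenvector (1, 1, -2).
r=1: eigenvector (0, 0, 1).
r=3: eigenvector (-2, -1, 4).
P = [[1, 0, -2], [1, 0, -1], [-2, 1, 4]], D = diag(4, 1, 3), P⁻¹ = [[-1, 2, 0], [2, 0, 1], [-1, 1, 0]].
B³ = P·diag(64, 1, 27)·P⁻¹ = [[-10, 74, 0], [-37, 101, 0], [22, -148, 1]].
The requested entry is 101.

101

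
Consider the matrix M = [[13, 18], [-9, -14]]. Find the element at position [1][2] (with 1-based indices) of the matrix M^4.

-738

Characteristic polynomial: s^2 + s - 20 = (s - 4)(s + 5), so the eigenvalues are -5, 4.
s=4: eigenvector (2, -1).
s=-5: eigenvector (-1, 1).
P = [[2, -1], [-1, 1]], D = diag(4, -5), P⁻¹ = [[1, 1], [1, 2]].
M⁴ = P·diag(256, 625)·P⁻¹ = [[-113, -738], [369, 994]].
The requested entry is -738.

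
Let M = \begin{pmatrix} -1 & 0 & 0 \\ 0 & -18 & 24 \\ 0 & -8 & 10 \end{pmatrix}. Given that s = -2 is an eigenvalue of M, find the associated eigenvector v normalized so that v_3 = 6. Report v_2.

M + 2I = [[1, 0, 0], [0, -16, 24], [0, -8, 12]].
Solving (M + 2I)v = 0 gives the eigenspace spanned by (0, 9, 6).
With v_3 = 6, v = (0, 9, 6), so v_2 = 9.

9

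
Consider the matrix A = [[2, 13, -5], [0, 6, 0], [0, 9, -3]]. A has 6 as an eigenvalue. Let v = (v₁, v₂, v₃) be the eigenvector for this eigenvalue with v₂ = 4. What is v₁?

8

A − 6I = [[-4, 13, -5], [0, 0, 0], [0, 9, -9]].
Solving (A − 6I)v = 0 gives the eigenspace spanned by (8, 4, 4).
With v₂ = 4, v = (8, 4, 4), so v₁ = 8.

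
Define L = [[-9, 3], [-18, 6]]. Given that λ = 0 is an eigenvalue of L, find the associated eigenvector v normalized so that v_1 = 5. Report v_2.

15

L = [[-9, 3], [-18, 6]].
Solving (L)v = 0 gives the eigenspace spanned by (5, 15).
With v_1 = 5, v = (5, 15), so v_2 = 15.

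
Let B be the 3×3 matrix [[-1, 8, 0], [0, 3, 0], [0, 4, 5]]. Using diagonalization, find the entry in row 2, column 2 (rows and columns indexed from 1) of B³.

27

Characteristic polynomial: μ^3 - 7μ^2 + 7μ + 15 = (μ - 5)(μ - 3)(μ + 1), so the eigenvalues are -1, 3, 5.
μ=-1: eigenvector (1, 0, 0).
μ=3: eigenvector (2, 1, -2).
μ=5: eigenvector (0, 0, 1).
P = [[1, 2, 0], [0, 1, 0], [0, -2, 1]], D = diag(-1, 3, 5), P⁻¹ = [[1, -2, 0], [0, 1, 0], [0, 2, 1]].
B³ = P·diag(-1, 27, 125)·P⁻¹ = [[-1, 56, 0], [0, 27, 0], [0, 196, 125]].
The requested entry is 27.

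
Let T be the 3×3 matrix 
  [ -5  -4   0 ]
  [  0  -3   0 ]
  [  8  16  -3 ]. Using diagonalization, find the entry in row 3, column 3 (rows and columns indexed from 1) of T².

9

Characteristic polynomial: μ^3 + 11μ^2 + 39μ + 45 = (μ + 3)^2(μ + 5), so the eigenvalues are -5, -3, -3.
μ=-3: eigenvector (-2, 1, 0).
μ=-5: eigenvector (1, 0, -4).
μ=-3: eigenvector (0, 0, 1).
P = [[-2, 1, 0], [1, 0, 0], [0, -4, 1]], D = diag(-3, -5, -3), P⁻¹ = [[0, 1, 0], [1, 2, 0], [4, 8, 1]].
T² = P·diag(9, 25, 9)·P⁻¹ = [[25, 32, 0], [0, 9, 0], [-64, -128, 9]].
The requested entry is 9.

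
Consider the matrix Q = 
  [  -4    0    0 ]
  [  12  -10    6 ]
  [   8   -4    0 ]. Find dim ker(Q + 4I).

2

Q + 4I = [[0, 0, 0], [12, -6, 6], [8, -4, 4]].
This matrix has rank 1, so its null space has dimension 3 − 1 = 2.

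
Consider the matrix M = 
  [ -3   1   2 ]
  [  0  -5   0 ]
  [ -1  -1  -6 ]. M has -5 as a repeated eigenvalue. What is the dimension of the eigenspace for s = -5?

1

M + 5I = [[2, 1, 2], [0, 0, 0], [-1, -1, -1]].
This matrix has rank 2, so its null space has dimension 3 − 2 = 1.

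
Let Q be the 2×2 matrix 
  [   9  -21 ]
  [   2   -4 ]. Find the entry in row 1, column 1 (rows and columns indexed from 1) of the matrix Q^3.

Characteristic polynomial: s^2 - 5s + 6 = (s - 3)(s - 2), so the eigenvalues are 2, 3.
s=3: eigenvector (7, 2).
s=2: eigenvector (3, 1).
P = [[7, 3], [2, 1]], D = diag(3, 2), P⁻¹ = [[1, -3], [-2, 7]].
Q³ = P·diag(27, 8)·P⁻¹ = [[141, -399], [38, -106]].
The requested entry is 141.

141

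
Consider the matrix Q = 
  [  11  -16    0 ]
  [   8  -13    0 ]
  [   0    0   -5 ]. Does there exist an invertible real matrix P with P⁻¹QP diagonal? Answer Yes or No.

Characteristic polynomial: p(s) = s^3 + 7s^2 - 5s - 75 = (s - 3)(s + 5)^2.
s = -5 has algebraic multiplicity 2; rank(Q + 5I) = 1, so geometric multiplicity = 2.
Every eigenvalue has geometric = algebraic multiplicity, so Q is diagonalizable.

Yes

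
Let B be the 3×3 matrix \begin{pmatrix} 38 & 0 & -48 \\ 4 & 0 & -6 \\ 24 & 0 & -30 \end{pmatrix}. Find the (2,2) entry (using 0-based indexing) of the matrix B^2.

Characteristic polynomial: s^3 - 8s^2 + 12s = s(s - 6)(s - 2), so the eigenvalues are 0, 2, 6.
s=6: eigenvector (3, 0, 2).
s=0: eigenvector (0, 1, 0).
s=2: eigenvector (4, -1, 3).
P = [[3, 0, 4], [0, 1, -1], [2, 0, 3]], D = diag(6, 0, 2), P⁻¹ = [[3, 0, -4], [-2, 1, 3], [-2, 0, 3]].
B² = P·diag(36, 0, 4)·P⁻¹ = [[292, 0, -384], [8, 0, -12], [192, 0, -252]].
The requested entry is -252.

-252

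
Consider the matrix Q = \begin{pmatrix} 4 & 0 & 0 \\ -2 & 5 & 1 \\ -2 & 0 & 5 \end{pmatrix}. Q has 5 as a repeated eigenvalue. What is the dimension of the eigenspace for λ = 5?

Q − 5I = [[-1, 0, 0], [-2, 0, 1], [-2, 0, 0]].
This matrix has rank 2, so its null space has dimension 3 − 2 = 1.

1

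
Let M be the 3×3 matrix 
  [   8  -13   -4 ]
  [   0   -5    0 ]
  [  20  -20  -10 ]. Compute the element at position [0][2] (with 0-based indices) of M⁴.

Characteristic polynomial: μ^3 + 7μ^2 + 10μ = μ(μ + 2)(μ + 5), so the eigenvalues are -5, -2, 0.
μ=-5: eigenvector (1, 1, 0).
μ=0: eigenvector (1, 0, 2).
μ=-2: eigenvector (2, 0, 5).
P = [[1, 1, 2], [1, 0, 0], [0, 2, 5]], D = diag(-5, 0, -2), P⁻¹ = [[0, 1, 0], [5, -5, -2], [-2, 2, 1]].
M⁴ = P·diag(625, 0, 16)·P⁻¹ = [[-64, 689, 32], [0, 625, 0], [-160, 160, 80]].
The requested entry is 32.

32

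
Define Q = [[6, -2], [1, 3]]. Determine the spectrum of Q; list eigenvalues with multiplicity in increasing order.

Characteristic polynomial: p(t) = t^2 - 9t + 20 = (t - 5)(t - 4).
Roots (with multiplicity): 4, 5.

4, 5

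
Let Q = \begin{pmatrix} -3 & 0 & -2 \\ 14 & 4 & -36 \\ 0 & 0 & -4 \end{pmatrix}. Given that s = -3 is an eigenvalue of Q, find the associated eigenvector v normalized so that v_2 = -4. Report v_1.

2

Q + 3I = [[0, 0, -2], [14, 7, -36], [0, 0, -1]].
Solving (Q + 3I)v = 0 gives the eigenspace spanned by (2, -4, 0).
With v_2 = -4, v = (2, -4, 0), so v_1 = 2.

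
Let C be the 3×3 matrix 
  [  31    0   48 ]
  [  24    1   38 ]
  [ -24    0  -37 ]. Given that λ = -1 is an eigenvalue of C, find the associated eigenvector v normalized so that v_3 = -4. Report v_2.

4

C + 1I = [[32, 0, 48], [24, 2, 38], [-24, 0, -36]].
Solving (C + 1I)v = 0 gives the eigenspace spanned by (6, 4, -4).
With v_3 = -4, v = (6, 4, -4), so v_2 = 4.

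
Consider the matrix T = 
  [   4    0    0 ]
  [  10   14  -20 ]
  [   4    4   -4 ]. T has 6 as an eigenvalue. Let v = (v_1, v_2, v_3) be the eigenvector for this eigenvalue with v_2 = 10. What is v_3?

4

T − 6I = [[-2, 0, 0], [10, 8, -20], [4, 4, -10]].
Solving (T − 6I)v = 0 gives the eigenspace spanned by (0, 10, 4).
With v_2 = 10, v = (0, 10, 4), so v_3 = 4.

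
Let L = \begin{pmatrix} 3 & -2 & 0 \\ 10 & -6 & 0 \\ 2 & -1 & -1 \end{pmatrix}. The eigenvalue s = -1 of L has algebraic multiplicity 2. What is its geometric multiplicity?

L + 1I = [[4, -2, 0], [10, -5, 0], [2, -1, 0]].
This matrix has rank 1, so its null space has dimension 3 − 1 = 2.

2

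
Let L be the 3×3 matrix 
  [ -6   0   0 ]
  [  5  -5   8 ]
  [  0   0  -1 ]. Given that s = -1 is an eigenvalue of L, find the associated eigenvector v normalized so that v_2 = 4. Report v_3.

L + 1I = [[-5, 0, 0], [5, -4, 8], [0, 0, 0]].
Solving (L + 1I)v = 0 gives the eigenspace spanned by (0, 4, 2).
With v_2 = 4, v = (0, 4, 2), so v_3 = 2.

2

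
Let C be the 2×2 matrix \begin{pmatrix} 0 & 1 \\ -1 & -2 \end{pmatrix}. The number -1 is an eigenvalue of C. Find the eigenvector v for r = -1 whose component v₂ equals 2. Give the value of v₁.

-2

C + 1I = [[1, 1], [-1, -1]].
Solving (C + 1I)v = 0 gives the eigenspace spanned by (-2, 2).
With v₂ = 2, v = (-2, 2), so v₁ = -2.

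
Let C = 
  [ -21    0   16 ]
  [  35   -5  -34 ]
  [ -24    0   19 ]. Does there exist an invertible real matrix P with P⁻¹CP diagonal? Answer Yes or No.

No

Characteristic polynomial: p(t) = t^3 + 7t^2 - 5t - 75 = (t - 3)(t + 5)^2.
t = -5 has algebraic multiplicity 2; rank(C + 5I) = 2, so geometric multiplicity = 1.
Geometric multiplicity < algebraic multiplicity, so C is not diagonalizable.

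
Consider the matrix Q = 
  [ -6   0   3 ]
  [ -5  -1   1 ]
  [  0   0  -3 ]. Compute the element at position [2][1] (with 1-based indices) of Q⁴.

1295

Characteristic polynomial: r^3 + 10r^2 + 27r + 18 = (r + 1)(r + 3)(r + 6), so the eigenvalues are -6, -3, -1.
r=-1: eigenvector (0, 1, 0).
r=-6: eigenvector (1, 1, 0).
r=-3: eigenvector (1, 2, 1).
P = [[0, 1, 1], [1, 1, 2], [0, 0, 1]], D = diag(-1, -6, -3), P⁻¹ = [[-1, 1, -1], [1, 0, -1], [0, 0, 1]].
Q⁴ = P·diag(1, 1296, 81)·P⁻¹ = [[1296, 0, -1215], [1295, 1, -1135], [0, 0, 81]].
The requested entry is 1295.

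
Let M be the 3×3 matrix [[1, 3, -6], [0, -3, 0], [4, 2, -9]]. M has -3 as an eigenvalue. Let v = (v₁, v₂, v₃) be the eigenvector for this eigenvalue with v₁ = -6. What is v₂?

M + 3I = [[4, 3, -6], [0, 0, 0], [4, 2, -6]].
Solving (M + 3I)v = 0 gives the eigenspace spanned by (-6, 0, -4).
With v₁ = -6, v = (-6, 0, -4), so v₂ = 0.

0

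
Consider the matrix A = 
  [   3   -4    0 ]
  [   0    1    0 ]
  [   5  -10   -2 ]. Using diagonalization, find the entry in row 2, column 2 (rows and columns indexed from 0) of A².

Characteristic polynomial: μ^3 - 2μ^2 - 5μ + 6 = (μ - 3)(μ - 1)(μ + 2), so the eigenvalues are -2, 1, 3.
μ=3: eigenvector (1, 0, 1).
μ=-2: eigenvector (0, 0, 1).
μ=1: eigenvector (2, 1, 0).
P = [[1, 0, 2], [0, 0, 1], [1, 1, 0]], D = diag(3, -2, 1), P⁻¹ = [[1, -2, 0], [-1, 2, 1], [0, 1, 0]].
A² = P·diag(9, 4, 1)·P⁻¹ = [[9, -16, 0], [0, 1, 0], [5, -10, 4]].
The requested entry is 4.

4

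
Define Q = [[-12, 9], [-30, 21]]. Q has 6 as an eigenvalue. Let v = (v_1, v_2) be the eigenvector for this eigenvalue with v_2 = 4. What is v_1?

Q − 6I = [[-18, 9], [-30, 15]].
Solving (Q − 6I)v = 0 gives the eigenspace spanned by (2, 4).
With v_2 = 4, v = (2, 4), so v_1 = 2.

2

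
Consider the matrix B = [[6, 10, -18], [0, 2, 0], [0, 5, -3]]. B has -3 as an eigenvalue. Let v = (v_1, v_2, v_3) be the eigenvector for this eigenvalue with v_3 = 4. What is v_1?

8

B + 3I = [[9, 10, -18], [0, 5, 0], [0, 5, 0]].
Solving (B + 3I)v = 0 gives the eigenspace spanned by (8, 0, 4).
With v_3 = 4, v = (8, 0, 4), so v_1 = 8.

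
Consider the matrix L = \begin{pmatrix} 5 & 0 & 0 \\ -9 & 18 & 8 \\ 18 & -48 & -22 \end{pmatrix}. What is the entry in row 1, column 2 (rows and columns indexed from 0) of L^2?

Characteristic polynomial: λ^3 - λ^2 - 32λ + 60 = (λ - 5)(λ - 2)(λ + 6), so the eigenvalues are -6, 2, 5.
λ=5: eigenvector (1, -3, 6).
λ=2: eigenvector (0, 1, -2).
λ=-6: eigenvector (0, -1, 3).
P = [[1, 0, 0], [-3, 1, -1], [6, -2, 3]], D = diag(5, 2, -6), P⁻¹ = [[1, 0, 0], [3, 3, 1], [0, 2, 1]].
L² = P·diag(25, 4, 36)·P⁻¹ = [[25, 0, 0], [-63, -60, -32], [126, 192, 100]].
The requested entry is -32.

-32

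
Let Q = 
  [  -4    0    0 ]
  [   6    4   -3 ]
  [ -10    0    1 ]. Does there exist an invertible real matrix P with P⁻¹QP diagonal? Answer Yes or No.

Yes

Characteristic polynomial: p(s) = s^3 - s^2 - 16s + 16 = (s - 4)(s - 1)(s + 4).
All 3 eigenvalues are distinct, so Q is diagonalizable.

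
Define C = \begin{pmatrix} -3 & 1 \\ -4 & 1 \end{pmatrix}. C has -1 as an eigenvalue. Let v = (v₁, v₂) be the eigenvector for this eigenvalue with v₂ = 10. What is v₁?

C + 1I = [[-2, 1], [-4, 2]].
Solving (C + 1I)v = 0 gives the eigenspace spanned by (5, 10).
With v₂ = 10, v = (5, 10), so v₁ = 5.

5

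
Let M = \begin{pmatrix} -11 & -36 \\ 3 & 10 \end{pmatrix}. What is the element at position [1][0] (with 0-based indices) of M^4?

Characteristic polynomial: μ^2 + μ - 2 = (μ - 1)(μ + 2), so the eigenvalues are -2, 1.
μ=1: eigenvector (-3, 1).
μ=-2: eigenvector (4, -1).
P = [[-3, 4], [1, -1]], D = diag(1, -2), P⁻¹ = [[1, 4], [1, 3]].
M⁴ = P·diag(1, 16)·P⁻¹ = [[61, 180], [-15, -44]].
The requested entry is -15.

-15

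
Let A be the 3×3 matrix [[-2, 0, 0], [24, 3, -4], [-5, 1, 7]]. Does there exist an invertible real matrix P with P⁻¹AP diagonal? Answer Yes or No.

No

Characteristic polynomial: p(s) = s^3 - 8s^2 + 5s + 50 = (s - 5)^2(s + 2).
s = 5 has algebraic multiplicity 2; rank(A − 5I) = 2, so geometric multiplicity = 1.
Geometric multiplicity < algebraic multiplicity, so A is not diagonalizable.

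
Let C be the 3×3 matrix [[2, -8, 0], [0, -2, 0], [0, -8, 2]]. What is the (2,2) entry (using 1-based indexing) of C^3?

Characteristic polynomial: λ^3 - 2λ^2 - 4λ + 8 = (λ - 2)^2(λ + 2), so the eigenvalues are -2, 2, 2.
λ=2: eigenvector (1, 0, 2).
λ=-2: eigenvector (2, 1, 2).
λ=2: eigenvector (0, 0, 1).
P = [[1, 2, 0], [0, 1, 0], [2, 2, 1]], D = diag(2, -2, 2), P⁻¹ = [[1, -2, 0], [0, 1, 0], [-2, 2, 1]].
C³ = P·diag(8, -8, 8)·P⁻¹ = [[8, -32, 0], [0, -8, 0], [0, -32, 8]].
The requested entry is -8.

-8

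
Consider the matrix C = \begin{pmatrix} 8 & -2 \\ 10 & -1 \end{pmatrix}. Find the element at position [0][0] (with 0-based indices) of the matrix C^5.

4148

Characteristic polynomial: μ^2 - 7μ + 12 = (μ - 4)(μ - 3), so the eigenvalues are 3, 4.
μ=4: eigenvector (1, 2).
μ=3: eigenvector (2, 5).
P = [[1, 2], [2, 5]], D = diag(4, 3), P⁻¹ = [[5, -2], [-2, 1]].
C⁵ = P·diag(1024, 243)·P⁻¹ = [[4148, -1562], [7810, -2881]].
The requested entry is 4148.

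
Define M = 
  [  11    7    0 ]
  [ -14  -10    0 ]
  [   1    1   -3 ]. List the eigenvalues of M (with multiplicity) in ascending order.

Characteristic polynomial: p(s) = s^3 + 2s^2 - 15s - 36 = (s - 4)(s + 3)^2.
Roots (with multiplicity): -3, -3, 4.

-3, -3, 4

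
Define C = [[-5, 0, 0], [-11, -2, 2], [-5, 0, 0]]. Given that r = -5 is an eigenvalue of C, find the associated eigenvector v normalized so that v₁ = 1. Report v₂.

3

C + 5I = [[0, 0, 0], [-11, 3, 2], [-5, 0, 5]].
Solving (C + 5I)v = 0 gives the eigenspace spanned by (1, 3, 1).
With v₁ = 1, v = (1, 3, 1), so v₂ = 3.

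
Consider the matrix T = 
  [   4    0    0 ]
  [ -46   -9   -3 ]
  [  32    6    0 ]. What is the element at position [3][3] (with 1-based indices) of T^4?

Characteristic polynomial: s^3 + 5s^2 - 18s - 72 = (s - 4)(s + 3)(s + 6), so the eigenvalues are -6, -3, 4.
s=-6: eigenvector (0, -1, 1).
s=-3: eigenvector (0, -1, 2).
s=4: eigenvector (1, -4, 2).
P = [[0, 0, 1], [-1, -1, -4], [1, 2, 2]], D = diag(-6, -3, 4), P⁻¹ = [[-6, -2, -1], [2, 1, 1], [1, 0, 0]].
T⁴ = P·diag(1296, 81, 256)·P⁻¹ = [[256, 0, 0], [6590, 2511, 1215], [-6940, -2430, -1134]].
The requested entry is -1134.

-1134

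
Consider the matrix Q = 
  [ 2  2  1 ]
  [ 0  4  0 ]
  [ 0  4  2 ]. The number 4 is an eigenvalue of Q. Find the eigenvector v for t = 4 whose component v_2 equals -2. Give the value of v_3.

Q − 4I = [[-2, 2, 1], [0, 0, 0], [0, 4, -2]].
Solving (Q − 4I)v = 0 gives the eigenspace spanned by (-4, -2, -4).
With v_2 = -2, v = (-4, -2, -4), so v_3 = -4.

-4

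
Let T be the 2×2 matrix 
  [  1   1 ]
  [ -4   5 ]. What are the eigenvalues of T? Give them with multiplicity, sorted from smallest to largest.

Characteristic polynomial: p(s) = s^2 - 6s + 9 = (s - 3)^2.
Roots (with multiplicity): 3, 3.

3, 3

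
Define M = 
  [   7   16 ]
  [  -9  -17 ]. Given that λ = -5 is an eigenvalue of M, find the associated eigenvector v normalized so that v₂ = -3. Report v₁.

M + 5I = [[12, 16], [-9, -12]].
Solving (M + 5I)v = 0 gives the eigenspace spanned by (4, -3).
With v₂ = -3, v = (4, -3), so v₁ = 4.

4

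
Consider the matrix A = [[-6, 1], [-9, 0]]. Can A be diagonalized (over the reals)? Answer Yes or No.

No

Characteristic polynomial: p(r) = r^2 + 6r + 9 = (r + 3)^2.
r = -3 has algebraic multiplicity 2; rank(A + 3I) = 1, so geometric multiplicity = 1.
Geometric multiplicity < algebraic multiplicity, so A is not diagonalizable.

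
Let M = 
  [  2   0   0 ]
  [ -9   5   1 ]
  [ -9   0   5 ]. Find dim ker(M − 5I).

M − 5I = [[-3, 0, 0], [-9, 0, 1], [-9, 0, 0]].
This matrix has rank 2, so its null space has dimension 3 − 2 = 1.

1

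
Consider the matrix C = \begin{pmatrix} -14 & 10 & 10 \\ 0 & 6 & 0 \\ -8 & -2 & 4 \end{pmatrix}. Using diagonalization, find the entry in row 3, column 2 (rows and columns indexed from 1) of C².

-100

Characteristic polynomial: r^3 + 4r^2 - 36r - 144 = (r - 6)(r + 4)(r + 6), so the eigenvalues are -6, -4, 6.
r=-6: eigenvector (5, 0, 4).
r=6: eigenvector (0, 1, -1).
r=-4: eigenvector (1, 0, 1).
P = [[5, 0, 1], [0, 1, 0], [4, -1, 1]], D = diag(-6, 6, -4), P⁻¹ = [[1, -1, -1], [0, 1, 0], [-4, 5, 5]].
C² = P·diag(36, 36, 16)·P⁻¹ = [[116, -100, -100], [0, 36, 0], [80, -100, -64]].
The requested entry is -100.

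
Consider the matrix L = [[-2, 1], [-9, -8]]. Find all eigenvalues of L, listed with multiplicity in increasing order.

-5, -5

Characteristic polynomial: p(t) = t^2 + 10t + 25 = (t + 5)^2.
Roots (with multiplicity): -5, -5.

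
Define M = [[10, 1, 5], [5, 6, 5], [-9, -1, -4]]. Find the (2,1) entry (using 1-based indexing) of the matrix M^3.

Characteristic polynomial: r^3 - 12r^2 + 41r - 30 = (r - 6)(r - 5)(r - 1), so the eigenvalues are 1, 5, 6.
r=5: eigenvector (1, 0, -1).
r=1: eigenvector (1, 1, -2).
r=6: eigenvector (1, 1, -1).
P = [[1, 1, 1], [0, 1, 1], [-1, -2, -1]], D = diag(5, 1, 6), P⁻¹ = [[1, -1, 0], [-1, 0, -1], [1, 1, 1]].
M³ = P·diag(125, 1, 216)·P⁻¹ = [[340, 91, 215], [215, 216, 215], [-339, -91, -214]].
The requested entry is 215.

215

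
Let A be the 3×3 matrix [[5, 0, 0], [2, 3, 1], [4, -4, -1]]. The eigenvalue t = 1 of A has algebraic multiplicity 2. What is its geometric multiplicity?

1

A − 1I = [[4, 0, 0], [2, 2, 1], [4, -4, -2]].
This matrix has rank 2, so its null space has dimension 3 − 2 = 1.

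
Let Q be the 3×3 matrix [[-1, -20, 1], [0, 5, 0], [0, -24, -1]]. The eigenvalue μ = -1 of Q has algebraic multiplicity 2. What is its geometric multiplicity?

1

Q + 1I = [[0, -20, 1], [0, 6, 0], [0, -24, 0]].
This matrix has rank 2, so its null space has dimension 3 − 2 = 1.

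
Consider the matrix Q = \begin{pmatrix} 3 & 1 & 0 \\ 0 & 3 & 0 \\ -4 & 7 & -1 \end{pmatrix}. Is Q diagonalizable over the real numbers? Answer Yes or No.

Characteristic polynomial: p(r) = r^3 - 5r^2 + 3r + 9 = (r - 3)^2(r + 1).
r = 3 has algebraic multiplicity 2; rank(Q − 3I) = 2, so geometric multiplicity = 1.
Geometric multiplicity < algebraic multiplicity, so Q is not diagonalizable.

No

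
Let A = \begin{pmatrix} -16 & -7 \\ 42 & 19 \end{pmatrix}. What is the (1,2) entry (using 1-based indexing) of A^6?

-15561

Characteristic polynomial: s^2 - 3s - 10 = (s - 5)(s + 2), so the eigenvalues are -2, 5.
s=5: eigenvector (1, -3).
s=-2: eigenvector (1, -2).
P = [[1, 1], [-3, -2]], D = diag(5, -2), P⁻¹ = [[-2, -1], [3, 1]].
A⁶ = P·diag(15625, 64)·P⁻¹ = [[-31058, -15561], [93366, 46747]].
The requested entry is -15561.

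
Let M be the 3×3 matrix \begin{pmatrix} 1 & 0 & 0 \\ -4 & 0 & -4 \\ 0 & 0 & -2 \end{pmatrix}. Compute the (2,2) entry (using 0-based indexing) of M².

4

Characteristic polynomial: λ^3 + λ^2 - 2λ = λ(λ - 1)(λ + 2), so the eigenvalues are -2, 0, 1.
λ=-2: eigenvector (0, 2, 1).
λ=0: eigenvector (0, 1, 0).
λ=1: eigenvector (1, -4, 0).
P = [[0, 0, 1], [2, 1, -4], [1, 0, 0]], D = diag(-2, 0, 1), P⁻¹ = [[0, 0, 1], [4, 1, -2], [1, 0, 0]].
M² = P·diag(4, 0, 1)·P⁻¹ = [[1, 0, 0], [-4, 0, 8], [0, 0, 4]].
The requested entry is 4.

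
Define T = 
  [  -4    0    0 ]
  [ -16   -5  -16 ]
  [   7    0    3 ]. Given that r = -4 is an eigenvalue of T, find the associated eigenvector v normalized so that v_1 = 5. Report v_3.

T + 4I = [[0, 0, 0], [-16, -1, -16], [7, 0, 7]].
Solving (T + 4I)v = 0 gives the eigenspace spanned by (5, 0, -5).
With v_1 = 5, v = (5, 0, -5), so v_3 = -5.

-5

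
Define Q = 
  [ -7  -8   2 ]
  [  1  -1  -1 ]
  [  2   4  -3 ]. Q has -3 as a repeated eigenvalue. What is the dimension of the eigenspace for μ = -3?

Q + 3I = [[-4, -8, 2], [1, 2, -1], [2, 4, 0]].
This matrix has rank 2, so its null space has dimension 3 − 2 = 1.

1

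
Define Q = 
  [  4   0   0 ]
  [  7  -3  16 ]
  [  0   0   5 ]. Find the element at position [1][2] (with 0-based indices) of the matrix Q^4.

1088

Characteristic polynomial: μ^3 - 6μ^2 - 7μ + 60 = (μ - 5)(μ - 4)(μ + 3), so the eigenvalues are -3, 4, 5.
μ=4: eigenvector (1, 1, 0).
μ=-3: eigenvector (0, 1, 0).
μ=5: eigenvector (0, 2, 1).
P = [[1, 0, 0], [1, 1, 2], [0, 0, 1]], D = diag(4, -3, 5), P⁻¹ = [[1, 0, 0], [-1, 1, -2], [0, 0, 1]].
Q⁴ = P·diag(256, 81, 625)·P⁻¹ = [[256, 0, 0], [175, 81, 1088], [0, 0, 625]].
The requested entry is 1088.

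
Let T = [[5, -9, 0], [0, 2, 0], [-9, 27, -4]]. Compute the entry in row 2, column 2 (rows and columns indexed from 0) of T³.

-64

Characteristic polynomial: λ^3 - 3λ^2 - 18λ + 40 = (λ - 5)(λ - 2)(λ + 4), so the eigenvalues are -4, 2, 5.
λ=-4: eigenvector (0, 0, 1).
λ=2: eigenvector (3, 1, 0).
λ=5: eigenvector (-1, 0, 1).
P = [[0, 3, -1], [0, 1, 0], [1, 0, 1]], D = diag(-4, 2, 5), P⁻¹ = [[1, -3, 1], [0, 1, 0], [-1, 3, 0]].
T³ = P·diag(-64, 8, 125)·P⁻¹ = [[125, -351, 0], [0, 8, 0], [-189, 567, -64]].
The requested entry is -64.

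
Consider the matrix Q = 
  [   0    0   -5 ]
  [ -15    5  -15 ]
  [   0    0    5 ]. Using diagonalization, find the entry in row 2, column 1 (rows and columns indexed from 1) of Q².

-75

Characteristic polynomial: s^3 - 10s^2 + 25s = s(s - 5)^2, so the eigenvalues are 0, 5, 5.
s=0: eigenvector (1, 3, 0).
s=5: eigenvector (-1, 1, 1).
s=5: eigenvector (0, 1, 0).
P = [[1, -1, 0], [3, 1, 1], [0, 1, 0]], D = diag(0, 5, 5), P⁻¹ = [[1, 0, 1], [0, 0, 1], [-3, 1, -4]].
Q² = P·diag(0, 25, 25)·P⁻¹ = [[0, 0, -25], [-75, 25, -75], [0, 0, 25]].
The requested entry is -75.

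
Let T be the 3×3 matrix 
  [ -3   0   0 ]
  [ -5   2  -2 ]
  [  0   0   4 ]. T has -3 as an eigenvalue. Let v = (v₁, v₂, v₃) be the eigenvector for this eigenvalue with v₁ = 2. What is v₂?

T + 3I = [[0, 0, 0], [-5, 5, -2], [0, 0, 7]].
Solving (T + 3I)v = 0 gives the eigenspace spanned by (2, 2, 0).
With v₁ = 2, v = (2, 2, 0), so v₂ = 2.

2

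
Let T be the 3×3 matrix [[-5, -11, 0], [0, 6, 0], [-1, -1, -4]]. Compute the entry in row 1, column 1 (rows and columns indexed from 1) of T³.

Characteristic polynomial: μ^3 + 3μ^2 - 34μ - 120 = (μ - 6)(μ + 4)(μ + 5), so the eigenvalues are -5, -4, 6.
μ=-5: eigenvector (1, 0, 1).
μ=6: eigenvector (-1, 1, 0).
μ=-4: eigenvector (0, 0, 1).
P = [[1, -1, 0], [0, 1, 0], [1, 0, 1]], D = diag(-5, 6, -4), P⁻¹ = [[1, 1, 0], [0, 1, 0], [-1, -1, 1]].
T³ = P·diag(-125, 216, -64)·P⁻¹ = [[-125, -341, 0], [0, 216, 0], [-61, -61, -64]].
The requested entry is -125.

-125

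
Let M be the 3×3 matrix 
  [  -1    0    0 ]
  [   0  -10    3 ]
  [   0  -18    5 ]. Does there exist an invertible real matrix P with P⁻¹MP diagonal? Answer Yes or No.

Characteristic polynomial: p(s) = s^3 + 6s^2 + 9s + 4 = (s + 1)^2(s + 4).
s = -1 has algebraic multiplicity 2; rank(M + 1I) = 1, so geometric multiplicity = 2.
Every eigenvalue has geometric = algebraic multiplicity, so M is diagonalizable.

Yes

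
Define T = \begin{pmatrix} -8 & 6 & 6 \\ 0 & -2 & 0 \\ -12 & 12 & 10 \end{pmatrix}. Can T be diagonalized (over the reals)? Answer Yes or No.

Yes

Characteristic polynomial: p(λ) = λ^3 - 12λ - 16 = (λ - 4)(λ + 2)^2.
λ = -2 has algebraic multiplicity 2; rank(T + 2I) = 1, so geometric multiplicity = 2.
Every eigenvalue has geometric = algebraic multiplicity, so T is diagonalizable.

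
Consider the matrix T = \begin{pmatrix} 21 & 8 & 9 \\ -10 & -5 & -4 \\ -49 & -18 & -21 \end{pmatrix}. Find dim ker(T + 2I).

T + 2I = [[23, 8, 9], [-10, -3, -4], [-49, -18, -19]].
This matrix has rank 2, so its null space has dimension 3 − 2 = 1.

1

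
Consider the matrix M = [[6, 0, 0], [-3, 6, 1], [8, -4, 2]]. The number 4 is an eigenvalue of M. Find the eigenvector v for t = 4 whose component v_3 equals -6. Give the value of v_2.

3

M − 4I = [[2, 0, 0], [-3, 2, 1], [8, -4, -2]].
Solving (M − 4I)v = 0 gives the eigenspace spanned by (0, 3, -6).
With v_3 = -6, v = (0, 3, -6), so v_2 = 3.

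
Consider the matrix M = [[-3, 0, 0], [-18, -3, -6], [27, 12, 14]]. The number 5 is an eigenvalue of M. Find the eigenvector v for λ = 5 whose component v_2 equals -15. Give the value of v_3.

20

M − 5I = [[-8, 0, 0], [-18, -8, -6], [27, 12, 9]].
Solving (M − 5I)v = 0 gives the eigenspace spanned by (0, -15, 20).
With v_2 = -15, v = (0, -15, 20), so v_3 = 20.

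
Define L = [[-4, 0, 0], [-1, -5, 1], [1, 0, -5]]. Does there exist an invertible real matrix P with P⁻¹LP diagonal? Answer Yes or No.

Characteristic polynomial: p(μ) = μ^3 + 14μ^2 + 65μ + 100 = (μ + 4)(μ + 5)^2.
μ = -5 has algebraic multiplicity 2; rank(L + 5I) = 2, so geometric multiplicity = 1.
Geometric multiplicity < algebraic multiplicity, so L is not diagonalizable.

No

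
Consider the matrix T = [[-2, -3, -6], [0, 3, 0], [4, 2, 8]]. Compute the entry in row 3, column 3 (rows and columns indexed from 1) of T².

40

Characteristic polynomial: λ^3 - 9λ^2 + 26λ - 24 = (λ - 4)(λ - 3)(λ - 2), so the eigenvalues are 2, 3, 4.
λ=2: eigenvector (3, 0, -2).
λ=3: eigenvector (-3, 1, 2).
λ=4: eigenvector (1, 0, -1).
P = [[3, -3, 1], [0, 1, 0], [-2, 2, -1]], D = diag(2, 3, 4), P⁻¹ = [[1, 1, 1], [0, 1, 0], [-2, 0, -3]].
T² = P·diag(4, 9, 16)·P⁻¹ = [[-20, -15, -36], [0, 9, 0], [24, 10, 40]].
The requested entry is 40.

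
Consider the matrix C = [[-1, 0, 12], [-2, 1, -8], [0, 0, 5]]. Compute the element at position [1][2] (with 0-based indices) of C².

Characteristic polynomial: r^3 - 5r^2 - r + 5 = (r - 5)(r - 1)(r + 1), so the eigenvalues are -1, 1, 5.
r=-1: eigenvector (1, 1, 0).
r=5: eigenvector (2, -3, 1).
r=1: eigenvector (0, 1, 0).
P = [[1, 2, 0], [1, -3, 1], [0, 1, 0]], D = diag(-1, 5, 1), P⁻¹ = [[1, 0, -2], [0, 0, 1], [-1, 1, 5]].
C² = P·diag(1, 25, 1)·P⁻¹ = [[1, 0, 48], [0, 1, -72], [0, 0, 25]].
The requested entry is -72.

-72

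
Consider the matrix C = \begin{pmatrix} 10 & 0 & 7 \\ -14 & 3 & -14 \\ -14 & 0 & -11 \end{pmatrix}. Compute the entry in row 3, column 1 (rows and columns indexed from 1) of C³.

Characteristic polynomial: μ^3 - 2μ^2 - 15μ + 36 = (μ - 3)^2(μ + 4), so the eigenvalues are -4, 3, 3.
μ=3: eigenvector (0, 1, 0).
μ=-4: eigenvector (1, -2, -2).
μ=3: eigenvector (1, -2, -1).
P = [[0, 1, 1], [1, -2, -2], [0, -2, -1]], D = diag(3, -4, 3), P⁻¹ = [[2, 1, 0], [-1, 0, -1], [2, 0, 1]].
C³ = P·diag(27, -64, 27)·P⁻¹ = [[118, 0, 91], [-182, 27, -182], [-182, 0, -155]].
The requested entry is -182.

-182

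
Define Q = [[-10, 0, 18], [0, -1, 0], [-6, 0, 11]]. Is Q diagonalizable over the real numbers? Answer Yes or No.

Characteristic polynomial: p(s) = s^3 - 3s - 2 = (s - 2)(s + 1)^2.
s = -1 has algebraic multiplicity 2; rank(Q + 1I) = 1, so geometric multiplicity = 2.
Every eigenvalue has geometric = algebraic multiplicity, so Q is diagonalizable.

Yes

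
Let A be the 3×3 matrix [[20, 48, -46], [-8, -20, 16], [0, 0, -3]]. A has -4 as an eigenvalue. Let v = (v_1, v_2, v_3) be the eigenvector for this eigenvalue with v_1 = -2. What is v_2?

1

A + 4I = [[24, 48, -46], [-8, -16, 16], [0, 0, 1]].
Solving (A + 4I)v = 0 gives the eigenspace spanned by (-2, 1, 0).
With v_1 = -2, v = (-2, 1, 0), so v_2 = 1.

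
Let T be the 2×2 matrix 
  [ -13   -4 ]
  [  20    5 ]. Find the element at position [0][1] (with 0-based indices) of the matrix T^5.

-5764

Characteristic polynomial: λ^2 + 8λ + 15 = (λ + 3)(λ + 5), so the eigenvalues are -5, -3.
λ=-3: eigenvector (-2, 5).
λ=-5: eigenvector (1, -2).
P = [[-2, 1], [5, -2]], D = diag(-3, -5), P⁻¹ = [[2, 1], [5, 2]].
T⁵ = P·diag(-243, -3125)·P⁻¹ = [[-14653, -5764], [28820, 11285]].
The requested entry is -5764.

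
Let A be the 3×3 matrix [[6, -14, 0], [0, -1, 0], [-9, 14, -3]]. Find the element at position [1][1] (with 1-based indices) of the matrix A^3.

Characteristic polynomial: t^3 - 2t^2 - 21t - 18 = (t - 6)(t + 1)(t + 3), so the eigenvalues are -3, -1, 6.
t=-1: eigenvector (2, 1, -2).
t=6: eigenvector (1, 0, -1).
t=-3: eigenvector (0, 0, 1).
P = [[2, 1, 0], [1, 0, 0], [-2, -1, 1]], D = diag(-1, 6, -3), P⁻¹ = [[0, 1, 0], [1, -2, 0], [1, 0, 1]].
A³ = P·diag(-1, 216, -27)·P⁻¹ = [[216, -434, 0], [0, -1, 0], [-243, 434, -27]].
The requested entry is 216.

216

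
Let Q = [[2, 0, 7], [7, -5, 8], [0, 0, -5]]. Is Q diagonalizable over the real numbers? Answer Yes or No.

No

Characteristic polynomial: p(t) = t^3 + 8t^2 + 5t - 50 = (t - 2)(t + 5)^2.
t = -5 has algebraic multiplicity 2; rank(Q + 5I) = 2, so geometric multiplicity = 1.
Geometric multiplicity < algebraic multiplicity, so Q is not diagonalizable.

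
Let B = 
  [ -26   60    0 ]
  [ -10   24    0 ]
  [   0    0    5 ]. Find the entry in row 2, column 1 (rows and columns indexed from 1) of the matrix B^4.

Characteristic polynomial: s^3 - 3s^2 - 34s + 120 = (s - 5)(s - 4)(s + 6), so the eigenvalues are -6, 4, 5.
s=4: eigenvector (-2, -1, 0).
s=-6: eigenvector (3, 1, 0).
s=5: eigenvector (0, 0, 1).
P = [[-2, 3, 0], [-1, 1, 0], [0, 0, 1]], D = diag(4, -6, 5), P⁻¹ = [[1, -3, 0], [1, -2, 0], [0, 0, 1]].
B⁴ = P·diag(256, 1296, 625)·P⁻¹ = [[3376, -6240, 0], [1040, -1824, 0], [0, 0, 625]].
The requested entry is 1040.

1040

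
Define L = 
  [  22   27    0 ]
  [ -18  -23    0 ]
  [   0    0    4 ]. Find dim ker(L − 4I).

L − 4I = [[18, 27, 0], [-18, -27, 0], [0, 0, 0]].
This matrix has rank 1, so its null space has dimension 3 − 1 = 2.

2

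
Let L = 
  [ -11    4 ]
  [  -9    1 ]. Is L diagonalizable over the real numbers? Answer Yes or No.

Characteristic polynomial: p(μ) = μ^2 + 10μ + 25 = (μ + 5)^2.
μ = -5 has algebraic multiplicity 2; rank(L + 5I) = 1, so geometric multiplicity = 1.
Geometric multiplicity < algebraic multiplicity, so L is not diagonalizable.

No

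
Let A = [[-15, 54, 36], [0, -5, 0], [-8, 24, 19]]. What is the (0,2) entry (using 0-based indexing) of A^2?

144

Characteristic polynomial: λ^3 + λ^2 - 17λ + 15 = (λ - 3)(λ - 1)(λ + 5), so the eigenvalues are -5, 1, 3.
λ=-5: eigenvector (-9, 1, -4).
λ=1: eigenvector (9, 0, 4).
λ=3: eigenvector (2, 0, 1).
P = [[-9, 9, 2], [1, 0, 0], [-4, 4, 1]], D = diag(-5, 1, 3), P⁻¹ = [[0, 1, 0], [1, 1, -2], [-4, 0, 9]].
A² = P·diag(25, 1, 9)·P⁻¹ = [[-63, -216, 144], [0, 25, 0], [-32, -96, 73]].
The requested entry is 144.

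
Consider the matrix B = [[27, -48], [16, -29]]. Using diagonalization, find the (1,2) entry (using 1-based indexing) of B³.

-912

Characteristic polynomial: r^2 + 2r - 15 = (r - 3)(r + 5), so the eigenvalues are -5, 3.
r=-5: eigenvector (3, 2).
r=3: eigenvector (-2, -1).
P = [[3, -2], [2, -1]], D = diag(-5, 3), P⁻¹ = [[-1, 2], [-2, 3]].
B³ = P·diag(-125, 27)·P⁻¹ = [[483, -912], [304, -581]].
The requested entry is -912.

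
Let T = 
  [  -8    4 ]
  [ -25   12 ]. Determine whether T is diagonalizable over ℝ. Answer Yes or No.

Characteristic polynomial: p(r) = r^2 - 4r + 4 = (r - 2)^2.
r = 2 has algebraic multiplicity 2; rank(T − 2I) = 1, so geometric multiplicity = 1.
Geometric multiplicity < algebraic multiplicity, so T is not diagonalizable.

No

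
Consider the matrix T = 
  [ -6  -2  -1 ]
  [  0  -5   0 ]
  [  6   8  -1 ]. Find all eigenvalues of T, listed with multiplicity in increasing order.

-5, -4, -3

Characteristic polynomial: p(s) = s^3 + 12s^2 + 47s + 60 = (s + 3)(s + 4)(s + 5).
Roots (with multiplicity): -5, -4, -3.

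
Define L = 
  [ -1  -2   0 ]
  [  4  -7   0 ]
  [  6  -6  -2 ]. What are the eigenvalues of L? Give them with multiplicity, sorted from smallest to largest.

-5, -3, -2

Characteristic polynomial: p(r) = r^3 + 10r^2 + 31r + 30 = (r + 2)(r + 3)(r + 5).
Roots (with multiplicity): -5, -3, -2.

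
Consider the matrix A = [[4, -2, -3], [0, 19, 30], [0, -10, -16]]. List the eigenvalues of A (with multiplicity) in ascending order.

Characteristic polynomial: p(s) = s^3 - 7s^2 + 8s + 16 = (s - 4)^2(s + 1).
Roots (with multiplicity): -1, 4, 4.

-1, 4, 4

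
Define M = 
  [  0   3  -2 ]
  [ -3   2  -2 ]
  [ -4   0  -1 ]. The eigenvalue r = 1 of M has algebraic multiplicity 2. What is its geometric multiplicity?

1

M − 1I = [[-1, 3, -2], [-3, 1, -2], [-4, 0, -2]].
This matrix has rank 2, so its null space has dimension 3 − 2 = 1.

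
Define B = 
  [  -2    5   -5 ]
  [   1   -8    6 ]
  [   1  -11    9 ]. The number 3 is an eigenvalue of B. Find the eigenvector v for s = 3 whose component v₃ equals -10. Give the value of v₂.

B − 3I = [[-5, 5, -5], [1, -11, 6], [1, -11, 6]].
Solving (B − 3I)v = 0 gives the eigenspace spanned by (5, -5, -10).
With v₃ = -10, v = (5, -5, -10), so v₂ = -5.

-5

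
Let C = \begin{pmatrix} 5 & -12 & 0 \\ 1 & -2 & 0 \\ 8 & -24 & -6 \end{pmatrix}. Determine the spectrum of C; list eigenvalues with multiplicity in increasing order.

Characteristic polynomial: p(λ) = λ^3 + 3λ^2 - 16λ + 12 = (λ - 2)(λ - 1)(λ + 6).
Roots (with multiplicity): -6, 1, 2.

-6, 1, 2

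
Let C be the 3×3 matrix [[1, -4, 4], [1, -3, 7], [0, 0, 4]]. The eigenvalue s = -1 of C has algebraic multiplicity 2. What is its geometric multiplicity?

C + 1I = [[2, -4, 4], [1, -2, 7], [0, 0, 5]].
This matrix has rank 2, so its null space has dimension 3 − 2 = 1.

1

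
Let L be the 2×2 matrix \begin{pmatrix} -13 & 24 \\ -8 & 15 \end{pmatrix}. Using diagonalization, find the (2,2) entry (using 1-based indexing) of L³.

Characteristic polynomial: λ^2 - 2λ - 3 = (λ - 3)(λ + 1), so the eigenvalues are -1, 3.
λ=3: eigenvector (-3, -2).
λ=-1: eigenvector (2, 1).
P = [[-3, 2], [-2, 1]], D = diag(3, -1), P⁻¹ = [[1, -2], [2, -3]].
L³ = P·diag(27, -1)·P⁻¹ = [[-85, 168], [-56, 111]].
The requested entry is 111.

111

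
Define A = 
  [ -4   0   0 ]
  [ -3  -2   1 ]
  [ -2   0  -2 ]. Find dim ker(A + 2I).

A + 2I = [[-2, 0, 0], [-3, 0, 1], [-2, 0, 0]].
This matrix has rank 2, so its null space has dimension 3 − 2 = 1.

1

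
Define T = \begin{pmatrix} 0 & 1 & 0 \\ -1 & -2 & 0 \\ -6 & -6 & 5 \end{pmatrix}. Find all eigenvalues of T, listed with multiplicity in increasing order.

Characteristic polynomial: p(r) = r^3 - 3r^2 - 9r - 5 = (r - 5)(r + 1)^2.
Roots (with multiplicity): -1, -1, 5.

-1, -1, 5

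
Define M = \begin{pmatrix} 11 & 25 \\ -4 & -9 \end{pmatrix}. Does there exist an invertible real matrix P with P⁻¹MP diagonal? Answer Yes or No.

No

Characteristic polynomial: p(s) = s^2 - 2s + 1 = (s - 1)^2.
s = 1 has algebraic multiplicity 2; rank(M − 1I) = 1, so geometric multiplicity = 1.
Geometric multiplicity < algebraic multiplicity, so M is not diagonalizable.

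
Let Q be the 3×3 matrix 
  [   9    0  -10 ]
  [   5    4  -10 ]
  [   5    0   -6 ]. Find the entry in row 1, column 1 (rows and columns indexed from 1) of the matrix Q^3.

Characteristic polynomial: μ^3 - 7μ^2 + 8μ + 16 = (μ - 4)^2(μ + 1), so the eigenvalues are -1, 4, 4.
μ=4: eigenvector (0, 1, 0).
μ=4: eigenvector (2, 1, 1).
μ=-1: eigenvector (1, 1, 1).
P = [[0, 2, 1], [1, 1, 1], [0, 1, 1]], D = diag(4, 4, -1), P⁻¹ = [[0, 1, -1], [1, 0, -1], [-1, 0, 2]].
Q³ = P·diag(64, 64, -1)·P⁻¹ = [[129, 0, -130], [65, 64, -130], [65, 0, -66]].
The requested entry is 129.

129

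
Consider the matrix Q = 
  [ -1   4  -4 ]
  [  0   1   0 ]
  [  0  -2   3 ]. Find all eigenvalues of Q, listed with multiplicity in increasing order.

Characteristic polynomial: p(μ) = μ^3 - 3μ^2 - μ + 3 = (μ - 3)(μ - 1)(μ + 1).
Roots (with multiplicity): -1, 1, 3.

-1, 1, 3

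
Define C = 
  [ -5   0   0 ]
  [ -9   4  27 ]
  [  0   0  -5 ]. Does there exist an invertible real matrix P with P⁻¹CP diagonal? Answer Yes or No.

Characteristic polynomial: p(t) = t^3 + 6t^2 - 15t - 100 = (t - 4)(t + 5)^2.
t = -5 has algebraic multiplicity 2; rank(C + 5I) = 1, so geometric multiplicity = 2.
Every eigenvalue has geometric = algebraic multiplicity, so C is diagonalizable.

Yes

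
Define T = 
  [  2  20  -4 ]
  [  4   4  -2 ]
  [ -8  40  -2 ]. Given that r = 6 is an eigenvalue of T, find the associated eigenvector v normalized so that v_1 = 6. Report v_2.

T − 6I = [[-4, 20, -4], [4, -2, -2], [-8, 40, -8]].
Solving (T − 6I)v = 0 gives the eigenspace spanned by (6, 3, 9).
With v_1 = 6, v = (6, 3, 9), so v_2 = 3.

3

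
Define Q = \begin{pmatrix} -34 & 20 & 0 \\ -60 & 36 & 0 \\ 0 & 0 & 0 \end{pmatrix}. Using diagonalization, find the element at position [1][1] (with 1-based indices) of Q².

-44

Characteristic polynomial: t^3 - 2t^2 - 24t = t(t - 6)(t + 4), so the eigenvalues are -4, 0, 6.
t=0: eigenvector (0, 0, 1).
t=-4: eigenvector (-2, -3, 0).
t=6: eigenvector (1, 2, 0).
P = [[0, -2, 1], [0, -3, 2], [1, 0, 0]], D = diag(0, -4, 6), P⁻¹ = [[0, 0, 1], [-2, 1, 0], [-3, 2, 0]].
Q² = P·diag(0, 16, 36)·P⁻¹ = [[-44, 40, 0], [-120, 96, 0], [0, 0, 0]].
The requested entry is -44.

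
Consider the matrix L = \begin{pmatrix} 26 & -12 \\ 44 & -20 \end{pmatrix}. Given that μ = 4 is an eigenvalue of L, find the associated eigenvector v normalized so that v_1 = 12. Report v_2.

22

L − 4I = [[22, -12], [44, -24]].
Solving (L − 4I)v = 0 gives the eigenspace spanned by (12, 22).
With v_1 = 12, v = (12, 22), so v_2 = 22.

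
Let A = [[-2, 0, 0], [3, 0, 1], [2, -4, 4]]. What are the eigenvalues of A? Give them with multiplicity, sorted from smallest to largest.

-2, 2, 2

Characteristic polynomial: p(λ) = λ^3 - 2λ^2 - 4λ + 8 = (λ - 2)^2(λ + 2).
Roots (with multiplicity): -2, 2, 2.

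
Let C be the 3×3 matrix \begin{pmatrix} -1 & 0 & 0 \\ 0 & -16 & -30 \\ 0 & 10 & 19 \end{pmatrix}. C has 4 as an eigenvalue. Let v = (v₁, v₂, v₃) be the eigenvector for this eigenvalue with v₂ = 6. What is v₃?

-4

C − 4I = [[-5, 0, 0], [0, -20, -30], [0, 10, 15]].
Solving (C − 4I)v = 0 gives the eigenspace spanned by (0, 6, -4).
With v₂ = 6, v = (0, 6, -4), so v₃ = -4.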